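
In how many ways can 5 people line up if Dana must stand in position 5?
Fix one position: (5-1)! = 24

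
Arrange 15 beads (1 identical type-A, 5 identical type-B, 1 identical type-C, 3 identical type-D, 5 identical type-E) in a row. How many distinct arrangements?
15! / (1! × 5! × 1! × 3! × 5!) = 15135120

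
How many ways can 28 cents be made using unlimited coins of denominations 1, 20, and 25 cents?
Coefficient of x^28 in 1/(1-x^1) · 1/(1-x^20) · 1/(1-x^25). Case on j = number of 25-cent coins (j = 0..1); remainder r = 28 - 25j is made from {1,20} in ⌊r/20⌋+1 ways. r = 28, 3 → 2 + 1 = 3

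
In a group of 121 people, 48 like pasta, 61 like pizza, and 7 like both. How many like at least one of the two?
|A∪B| = |A| + |B| - |A∩B| = 48 + 61 - 7 = 102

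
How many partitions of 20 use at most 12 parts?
By conjugation, equals partitions of 20 into parts ≤ 12. Let r_j(i) = number of partitions of i into parts ≤ j, for i = 0..20. r_1(i) = 1 for all i; r_j(i) = r_{j-1}(i) + r_j(i-j). Rows j = 2..12: ≤2: 1 1 2 2 3 3 4 4 5 5 6 6 7 7 8 8 9 9 10 10 11; ≤3: 1 1 2 3 4 5 7 8 10 12 14 16 19 21 24 27 30 33 37 40 44; ≤4: 1 1 2 3 5 6 9 11 15 18 23 27 34 39 47 54 64 72 84 94 108; ≤5: 1 1 2 3 5 7 10 13 18 23 30 37 47 57 70 84 101 119 141 164 192; ≤6: 1 1 2 3 5 7 11 14 20 26 35 44 58 71 90 110 136 163 199 235 282; ≤7: 1 1 2 3 5 7 11 15 21 28 38 49 65 82 105 131 164 201 248 300 364; ≤8: 1 1 2 3 5 7 11 15 22 29 40 52 70 89 116 146 186 230 288 352 434; ≤9: 1 1 2 3 5 7 11 15 22 30 41 54 73 94 123 157 201 252 318 393 488; ≤10: 1 1 2 3 5 7 11 15 22 30 42 55 75 97 128 164 212 267 340 423 530; ≤11: 1 1 2 3 5 7 11 15 22 30 42 56 76 99 131 169 219 278 355 445 560; ≤12: 1 1 2 3 5 7 11 15 22 30 42 56 77 100 133 172 224 285 366 460 582. r_12(20) = 582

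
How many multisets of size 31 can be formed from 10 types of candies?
C(31+10-1, 10-1) = C(40, 9) = 273438880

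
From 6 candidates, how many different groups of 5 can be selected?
C(6,5) = 6!/(5!×1!) = 6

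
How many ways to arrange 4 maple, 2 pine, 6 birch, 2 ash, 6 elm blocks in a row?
20! / (4! × 2! × 6! × 2! × 6!) = 48886437600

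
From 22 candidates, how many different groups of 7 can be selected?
C(22,7) = 22!/(7!×15!) = 170544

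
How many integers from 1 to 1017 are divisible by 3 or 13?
⌊1017/3⌋ + ⌊1017/13⌋ - ⌊1017/39⌋ = 339 + 78 - 26 = 391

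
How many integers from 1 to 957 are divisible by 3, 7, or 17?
⌊957/3⌋+⌊957/7⌋+⌊957/17⌋ - ⌊957/21⌋-⌊957/51⌋-⌊957/119⌋ + ⌊957/357⌋ = 319+136+56 - 45-18-8 + 2 = 442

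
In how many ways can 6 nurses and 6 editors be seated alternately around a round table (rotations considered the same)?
Fix one of the nurses: (6-1)! ways for the remaining nurses, × 6! ways for the editors = 120 × 720 = 86400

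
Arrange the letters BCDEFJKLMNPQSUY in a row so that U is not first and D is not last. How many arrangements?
By inclusion-exclusion: 15! - 2×(15-1)! + (15-2)! = 1307674368000 - 174356582400 + 6227020800 = 1139544806400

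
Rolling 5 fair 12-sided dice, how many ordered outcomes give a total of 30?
Coefficient of x^30 in (x + x² + ... + x^12)^5. By inclusion-exclusion on dice exceeding 12: Σ_j (-1)^j C(5,j)·C(30-1-12j, 4) = C(5,0)·C(29,4) - C(5,1)·C(17,4) + C(5,2)·C(5,4) = 1·23751 - 5·2380 + 10·5 = 11901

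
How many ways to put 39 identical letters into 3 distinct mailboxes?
C(39+3-1, 3-1) = C(41, 2) = 820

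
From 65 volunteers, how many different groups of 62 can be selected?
C(65,62) = 65!/(62!×3!) = 43680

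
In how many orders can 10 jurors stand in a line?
10! = 3628800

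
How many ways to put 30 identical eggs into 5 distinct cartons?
C(30+5-1, 5-1) = C(34, 4) = 46376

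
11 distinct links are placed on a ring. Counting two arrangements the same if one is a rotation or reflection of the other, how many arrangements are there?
(11-1)!/2 = 3628800/2 = 1814400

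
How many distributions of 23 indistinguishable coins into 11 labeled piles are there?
C(23+11-1, 11-1) = C(33, 10) = 92561040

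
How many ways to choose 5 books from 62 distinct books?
C(62,5) = 62!/(5!×57!) = 6471002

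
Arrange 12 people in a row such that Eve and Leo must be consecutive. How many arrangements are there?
Treat the 2 as one block: (12-2+1)! × 2! = 39916800 × 2 = 79833600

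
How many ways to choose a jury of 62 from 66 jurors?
C(66,62) = 66!/(62!×4!) = 720720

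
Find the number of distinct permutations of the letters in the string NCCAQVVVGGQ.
11! / (2! × 3! × 2! × 1! × 1! × 2!) = 831600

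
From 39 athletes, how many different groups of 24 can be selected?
C(39,24) = 39!/(24!×15!) = 25140840660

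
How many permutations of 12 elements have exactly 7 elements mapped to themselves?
Choose the 7 fixed points C(12,7) = 792, derange the rest: !5 = Σ_{j=0}^{5} (-1)^j·5!/j! = 120 - 120 + 60 - 20 + 5 - 1 = 44. Product = 792 × 44 = 34848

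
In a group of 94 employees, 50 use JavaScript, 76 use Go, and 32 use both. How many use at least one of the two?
|A∪B| = |A| + |B| - |A∩B| = 50 + 76 - 32 = 94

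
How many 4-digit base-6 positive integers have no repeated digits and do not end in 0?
Last digit: 5 nonzero choices. First digit: 4 (nonzero, ≠last). Middle 2: P(4,2) = 12. Total = 240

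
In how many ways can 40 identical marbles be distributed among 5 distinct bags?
C(40+5-1, 5-1) = C(44, 4) = 135751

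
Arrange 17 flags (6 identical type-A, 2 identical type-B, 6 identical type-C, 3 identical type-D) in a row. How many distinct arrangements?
17! / (6! × 2! × 6! × 3!) = 57177120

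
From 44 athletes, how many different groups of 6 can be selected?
C(44,6) = 44!/(6!×38!) = 7059052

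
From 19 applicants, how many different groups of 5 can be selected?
C(19,5) = 19!/(5!×14!) = 11628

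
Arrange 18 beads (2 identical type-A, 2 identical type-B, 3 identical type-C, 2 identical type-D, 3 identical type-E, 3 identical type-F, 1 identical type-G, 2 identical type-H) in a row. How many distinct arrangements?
18! / (2! × 2! × 3! × 2! × 3! × 3! × 1! × 2!) = 1852538688000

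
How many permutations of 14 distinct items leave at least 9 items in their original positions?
Exactly j fixed points: C(14,j)·!(14-j); sum over j ≥ 9 (derangement numbers via !m = (m-1)·(!(m-1) + !(m-2)): !0..!5 = 1, 0, 1, 2, 9, 44). Σ_{j=9}^{14} C(14,j)·!(14-j) = C(14,9)·!5 + C(14,10)·!4 + C(14,11)·!3 + C(14,12)·!2 + C(14,13)·!1 + C(14,14)·!0 = 2002·44 + 1001·9 + 364·2 + 91·1 + 14·0 + 1·1 = 97917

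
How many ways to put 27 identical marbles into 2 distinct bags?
C(27+2-1, 2-1) = C(28, 1) = 28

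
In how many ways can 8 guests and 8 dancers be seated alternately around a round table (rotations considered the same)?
Fix one of the guests: (8-1)! ways for the remaining guests, × 8! ways for the dancers = 5040 × 40320 = 203212800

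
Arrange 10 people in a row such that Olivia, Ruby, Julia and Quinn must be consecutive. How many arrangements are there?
Treat the 4 as one block: (10-4+1)! × 4! = 5040 × 24 = 120960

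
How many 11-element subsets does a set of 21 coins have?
C(21,11) = 21!/(11!×10!) = 352716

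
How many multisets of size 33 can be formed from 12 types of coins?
C(33+12-1, 12-1) = C(44, 11) = 7669339132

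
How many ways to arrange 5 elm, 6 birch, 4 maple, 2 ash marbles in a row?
17! / (5! × 6! × 4! × 2!) = 85765680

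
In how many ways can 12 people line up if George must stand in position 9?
Fix one position: (12-1)! = 39916800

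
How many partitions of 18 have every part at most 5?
Let r_j(i) = number of partitions of i into parts ≤ j, for i = 0..18. r_1(i) = 1 for all i; r_j(i) = r_{j-1}(i) + r_j(i-j). Rows j = 2..5: ≤2: 1 1 2 2 3 3 4 4 5 5 6 6 7 7 8 8 9 9 10; ≤3: 1 1 2 3 4 5 7 8 10 12 14 16 19 21 24 27 30 33 37; ≤4: 1 1 2 3 5 6 9 11 15 18 23 27 34 39 47 54 64 72 84; ≤5: 1 1 2 3 5 7 10 13 18 23 30 37 47 57 70 84 101 119 141. r_5(18) = 141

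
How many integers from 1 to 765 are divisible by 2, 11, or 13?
⌊765/2⌋+⌊765/11⌋+⌊765/13⌋ - ⌊765/22⌋-⌊765/26⌋-⌊765/143⌋ + ⌊765/286⌋ = 382+69+58 - 34-29-5 + 2 = 443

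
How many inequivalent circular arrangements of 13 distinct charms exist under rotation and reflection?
(13-1)!/2 = 479001600/2 = 239500800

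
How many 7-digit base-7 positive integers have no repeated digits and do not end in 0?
Last digit: 6 nonzero choices. First digit: 5 (nonzero, ≠last). Middle 5: P(5,5) = 120. Total = 3600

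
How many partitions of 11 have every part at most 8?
Let r_j(i) = number of partitions of i into parts ≤ j, for i = 0..11. r_1(i) = 1 for all i; r_j(i) = r_{j-1}(i) + r_j(i-j). Rows j = 2..8: ≤2: 1 1 2 2 3 3 4 4 5 5 6 6; ≤3: 1 1 2 3 4 5 7 8 10 12 14 16; ≤4: 1 1 2 3 5 6 9 11 15 18 23 27; ≤5: 1 1 2 3 5 7 10 13 18 23 30 37; ≤6: 1 1 2 3 5 7 11 14 20 26 35 44; ≤7: 1 1 2 3 5 7 11 15 21 28 38 49; ≤8: 1 1 2 3 5 7 11 15 22 29 40 52. r_8(11) = 52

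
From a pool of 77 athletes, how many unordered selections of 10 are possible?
C(77,10) = 77!/(10!×67!) = 1096993404430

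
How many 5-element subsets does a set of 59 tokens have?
C(59,5) = 59!/(5!×54!) = 5006386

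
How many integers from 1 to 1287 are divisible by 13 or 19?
⌊1287/13⌋ + ⌊1287/19⌋ - ⌊1287/247⌋ = 99 + 67 - 5 = 161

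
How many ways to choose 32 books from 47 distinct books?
C(47,32) = 47!/(32!×15!) = 751616304549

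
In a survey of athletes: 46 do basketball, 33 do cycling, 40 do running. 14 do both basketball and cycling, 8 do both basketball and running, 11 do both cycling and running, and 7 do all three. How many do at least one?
|A∪B∪C| = 46+33+40-14-8-11+7 = 93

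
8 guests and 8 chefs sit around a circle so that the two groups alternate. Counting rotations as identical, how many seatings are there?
Fix one of the guests: (8-1)! ways for the remaining guests, × 8! ways for the chefs = 5040 × 40320 = 203212800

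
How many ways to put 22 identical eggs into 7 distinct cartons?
C(22+7-1, 7-1) = C(28, 6) = 376740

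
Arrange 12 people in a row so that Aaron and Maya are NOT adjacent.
Total - adjacent = 12! - (12-1)!×2 = 479001600 - 79833600 = 399168000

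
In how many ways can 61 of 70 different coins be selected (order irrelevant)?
C(70,61) = 70!/(61!×9!) = 65033528560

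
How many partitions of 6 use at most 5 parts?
By conjugation, equals partitions of 6 into parts ≤ 5. Let r_j(i) = number of partitions of i into parts ≤ j, for i = 0..6. r_1(i) = 1 for all i; r_j(i) = r_{j-1}(i) + r_j(i-j). Rows j = 2..5: ≤2: 1 1 2 2 3 3 4; ≤3: 1 1 2 3 4 5 7; ≤4: 1 1 2 3 5 6 9; ≤5: 1 1 2 3 5 7 10. r_5(6) = 10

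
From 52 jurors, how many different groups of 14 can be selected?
C(52,14) = 52!/(14!×38!) = 1768966344600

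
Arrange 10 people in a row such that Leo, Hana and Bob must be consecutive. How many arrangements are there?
Treat the 3 as one block: (10-3+1)! × 3! = 40320 × 6 = 241920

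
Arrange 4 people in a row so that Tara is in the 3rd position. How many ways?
Fix one position: (4-1)! = 6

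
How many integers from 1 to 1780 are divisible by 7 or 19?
⌊1780/7⌋ + ⌊1780/19⌋ - ⌊1780/133⌋ = 254 + 93 - 13 = 334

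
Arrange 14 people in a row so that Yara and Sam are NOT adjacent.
Total - adjacent = 14! - (14-1)!×2 = 87178291200 - 12454041600 = 74724249600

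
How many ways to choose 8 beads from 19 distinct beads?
C(19,8) = 19!/(8!×11!) = 75582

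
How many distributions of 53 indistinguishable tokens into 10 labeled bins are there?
C(53+10-1, 10-1) = C(62, 9) = 20286591270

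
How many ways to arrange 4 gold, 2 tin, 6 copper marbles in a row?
12! / (4! × 2! × 6!) = 13860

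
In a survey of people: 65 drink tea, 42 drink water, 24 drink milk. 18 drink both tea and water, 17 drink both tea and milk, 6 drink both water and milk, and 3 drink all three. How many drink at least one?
|A∪B∪C| = 65+42+24-18-17-6+3 = 93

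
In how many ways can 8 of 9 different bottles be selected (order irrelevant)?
C(9,8) = 9!/(8!×1!) = 9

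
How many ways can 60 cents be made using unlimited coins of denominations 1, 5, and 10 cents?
Coefficient of x^60 in 1/(1-x^1) · 1/(1-x^5) · 1/(1-x^10). Case on j = number of 10-cent coins (j = 0..6); remainder r = 60 - 10j is made from {1,5} in ⌊r/5⌋+1 ways. r = 60, 50, 40, 30, 20, 10, 0 → 13 + 11 + 9 + 7 + 5 + 3 + 1 = 49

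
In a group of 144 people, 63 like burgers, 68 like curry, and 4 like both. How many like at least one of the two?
|A∪B| = |A| + |B| - |A∩B| = 63 + 68 - 4 = 127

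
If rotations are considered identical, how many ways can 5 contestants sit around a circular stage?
Circular: fix one position, arrange the rest. (5-1)! = 24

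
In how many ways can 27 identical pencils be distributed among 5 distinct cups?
C(27+5-1, 5-1) = C(31, 4) = 31465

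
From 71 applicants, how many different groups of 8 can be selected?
C(71,8) = 71!/(8!×63!) = 10639125640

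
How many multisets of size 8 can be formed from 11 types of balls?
C(8+11-1, 11-1) = C(18, 10) = 43758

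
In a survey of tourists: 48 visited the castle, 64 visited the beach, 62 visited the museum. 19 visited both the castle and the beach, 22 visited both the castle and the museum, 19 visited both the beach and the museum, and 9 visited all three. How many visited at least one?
|A∪B∪C| = 48+64+62-19-22-19+9 = 123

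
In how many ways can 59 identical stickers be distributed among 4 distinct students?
C(59+4-1, 4-1) = C(62, 3) = 37820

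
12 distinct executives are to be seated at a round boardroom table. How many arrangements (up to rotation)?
Circular: fix one position, arrange the rest. (12-1)! = 39916800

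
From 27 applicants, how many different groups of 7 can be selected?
C(27,7) = 27!/(7!×20!) = 888030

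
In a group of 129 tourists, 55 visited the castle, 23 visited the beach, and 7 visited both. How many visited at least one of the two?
|A∪B| = |A| + |B| - |A∩B| = 55 + 23 - 7 = 71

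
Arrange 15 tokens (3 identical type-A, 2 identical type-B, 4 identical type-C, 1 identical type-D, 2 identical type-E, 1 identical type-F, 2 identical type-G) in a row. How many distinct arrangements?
15! / (3! × 2! × 4! × 1! × 2! × 1! × 2!) = 1135134000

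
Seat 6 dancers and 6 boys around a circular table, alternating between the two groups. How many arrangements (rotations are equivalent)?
Fix one of the dancers: (6-1)! ways for the remaining dancers, × 6! ways for the boys = 120 × 720 = 86400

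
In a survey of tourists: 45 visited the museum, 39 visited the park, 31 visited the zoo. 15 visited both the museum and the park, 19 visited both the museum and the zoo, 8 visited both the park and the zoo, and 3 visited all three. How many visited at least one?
|A∪B∪C| = 45+39+31-15-19-8+3 = 76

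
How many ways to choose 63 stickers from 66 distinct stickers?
C(66,63) = 66!/(63!×3!) = 45760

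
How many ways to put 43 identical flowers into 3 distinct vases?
C(43+3-1, 3-1) = C(45, 2) = 990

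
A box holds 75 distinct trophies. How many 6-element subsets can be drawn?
C(75,6) = 75!/(6!×69!) = 201359550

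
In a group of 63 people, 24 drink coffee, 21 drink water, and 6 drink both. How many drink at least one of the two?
|A∪B| = |A| + |B| - |A∩B| = 24 + 21 - 6 = 39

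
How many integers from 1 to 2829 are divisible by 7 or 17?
⌊2829/7⌋ + ⌊2829/17⌋ - ⌊2829/119⌋ = 404 + 166 - 23 = 547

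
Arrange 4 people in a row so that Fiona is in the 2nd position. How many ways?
Fix one position: (4-1)! = 6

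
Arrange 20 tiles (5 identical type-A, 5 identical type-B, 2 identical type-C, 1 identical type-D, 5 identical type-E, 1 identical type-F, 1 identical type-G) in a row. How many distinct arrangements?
20! / (5! × 5! × 2! × 1! × 5! × 1! × 1!) = 703964701440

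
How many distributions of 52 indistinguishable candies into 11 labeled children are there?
C(52+11-1, 11-1) = C(62, 10) = 107518933731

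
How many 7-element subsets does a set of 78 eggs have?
C(78,7) = 78!/(7!×71!) = 2641902120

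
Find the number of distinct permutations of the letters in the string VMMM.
4! / (1! × 3!) = 4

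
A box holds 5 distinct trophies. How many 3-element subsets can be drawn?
C(5,3) = 5!/(3!×2!) = 10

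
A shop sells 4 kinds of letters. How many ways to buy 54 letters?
C(54+4-1, 4-1) = C(57, 3) = 29260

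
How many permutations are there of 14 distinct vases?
14! = 87178291200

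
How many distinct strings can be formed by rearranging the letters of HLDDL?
5! / (2! × 2! × 1!) = 30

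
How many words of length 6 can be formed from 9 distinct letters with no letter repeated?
P(9,6) = 9!/(9-6)! = 60480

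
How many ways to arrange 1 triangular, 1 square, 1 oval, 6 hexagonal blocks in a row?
9! / (1! × 1! × 1! × 6!) = 504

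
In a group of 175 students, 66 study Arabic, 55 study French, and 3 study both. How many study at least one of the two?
|A∪B| = |A| + |B| - |A∩B| = 66 + 55 - 3 = 118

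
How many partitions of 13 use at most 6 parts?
By conjugation, equals partitions of 13 into parts ≤ 6. Let r_j(i) = number of partitions of i into parts ≤ j, for i = 0..13. r_1(i) = 1 for all i; r_j(i) = r_{j-1}(i) + r_j(i-j). Rows j = 2..6: ≤2: 1 1 2 2 3 3 4 4 5 5 6 6 7 7; ≤3: 1 1 2 3 4 5 7 8 10 12 14 16 19 21; ≤4: 1 1 2 3 5 6 9 11 15 18 23 27 34 39; ≤5: 1 1 2 3 5 7 10 13 18 23 30 37 47 57; ≤6: 1 1 2 3 5 7 11 14 20 26 35 44 58 71. r_6(13) = 71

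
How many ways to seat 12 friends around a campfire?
Circular: fix one position, arrange the rest. (12-1)! = 39916800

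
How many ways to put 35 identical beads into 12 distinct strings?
C(35+12-1, 12-1) = C(46, 11) = 13340783196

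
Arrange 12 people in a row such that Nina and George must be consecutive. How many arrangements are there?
Treat the 2 as one block: (12-2+1)! × 2! = 39916800 × 2 = 79833600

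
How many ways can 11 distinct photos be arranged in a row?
11! = 39916800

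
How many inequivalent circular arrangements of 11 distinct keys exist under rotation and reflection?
(11-1)!/2 = 3628800/2 = 1814400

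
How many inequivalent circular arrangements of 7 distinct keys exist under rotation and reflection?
(7-1)!/2 = 720/2 = 360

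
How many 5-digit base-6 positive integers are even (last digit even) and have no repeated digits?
Last∈{0,2,4}. Last=0: 120. Last nonzero: 2×4×P(4,3) = 192. Total = 312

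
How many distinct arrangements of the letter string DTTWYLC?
7! / (1! × 1! × 2! × 1! × 1! × 1!) = 2520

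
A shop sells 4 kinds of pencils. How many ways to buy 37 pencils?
C(37+4-1, 4-1) = C(40, 3) = 9880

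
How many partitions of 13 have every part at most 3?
Let r_j(i) = number of partitions of i into parts ≤ j, for i = 0..13. r_1(i) = 1 for all i; r_j(i) = r_{j-1}(i) + r_j(i-j). Rows j = 2..3: ≤2: 1 1 2 2 3 3 4 4 5 5 6 6 7 7; ≤3: 1 1 2 3 4 5 7 8 10 12 14 16 19 21. r_3(13) = 21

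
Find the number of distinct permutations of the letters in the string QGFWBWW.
7! / (1! × 1! × 1! × 1! × 3!) = 840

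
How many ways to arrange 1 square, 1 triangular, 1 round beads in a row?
3! / (1! × 1! × 1!) = 6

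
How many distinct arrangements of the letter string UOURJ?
5! / (1! × 1! × 2! × 1!) = 60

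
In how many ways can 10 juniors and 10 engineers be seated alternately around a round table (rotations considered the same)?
Fix one of the juniors: (10-1)! ways for the remaining juniors, × 10! ways for the engineers = 362880 × 3628800 = 1316818944000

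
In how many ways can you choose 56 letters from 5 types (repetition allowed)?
C(56+5-1, 5-1) = C(60, 4) = 487635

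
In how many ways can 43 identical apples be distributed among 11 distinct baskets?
C(43+11-1, 11-1) = C(53, 10) = 19499099620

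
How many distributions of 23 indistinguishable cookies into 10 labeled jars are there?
C(23+10-1, 10-1) = C(32, 9) = 28048800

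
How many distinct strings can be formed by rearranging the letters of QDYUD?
5! / (2! × 1! × 1! × 1!) = 60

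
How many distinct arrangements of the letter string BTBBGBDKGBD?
11! / (1! × 5! × 1! × 2! × 2!) = 83160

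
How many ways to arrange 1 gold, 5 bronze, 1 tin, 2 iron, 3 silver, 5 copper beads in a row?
17! / (1! × 5! × 1! × 2! × 3! × 5!) = 2058376320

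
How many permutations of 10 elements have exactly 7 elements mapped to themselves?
Choose the 7 fixed points C(10,7) = 120, derange the rest: !3 = Σ_{j=0}^{3} (-1)^j·3!/j! = 6 - 6 + 3 - 1 = 2. Product = 120 × 2 = 240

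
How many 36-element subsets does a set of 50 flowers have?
C(50,36) = 50!/(36!×14!) = 937845656300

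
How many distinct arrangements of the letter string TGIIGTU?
7! / (2! × 1! × 2! × 2!) = 630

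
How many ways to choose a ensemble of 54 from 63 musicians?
C(63,54) = 63!/(54!×9!) = 23667689815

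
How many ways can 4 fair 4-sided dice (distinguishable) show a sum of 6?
Coefficient of x^6 in (x + x² + ... + x^4)^4. By inclusion-exclusion on dice exceeding 4: Σ_j (-1)^j C(4,j)·C(6-1-4j, 3) = C(4,0)·C(5,3) = 1·10 = 10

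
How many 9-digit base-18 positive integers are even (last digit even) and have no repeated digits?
Last∈{0,2,4,6,8,10,12,14,16}. Last=0: 980179200. Last nonzero: 8×16×P(16,7) = 7380172800. Total = 8360352000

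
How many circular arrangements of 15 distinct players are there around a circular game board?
Circular: fix one position, arrange the rest. (15-1)! = 87178291200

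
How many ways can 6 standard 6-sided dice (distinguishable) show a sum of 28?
Coefficient of x^28 in (x + x² + ... + x^6)^6. By inclusion-exclusion on dice exceeding 6: Σ_j (-1)^j C(6,j)·C(28-1-6j, 5) = C(6,0)·C(27,5) - C(6,1)·C(21,5) + C(6,2)·C(15,5) - C(6,3)·C(9,5) = 1·80730 - 6·20349 + 15·3003 - 20·126 = 1161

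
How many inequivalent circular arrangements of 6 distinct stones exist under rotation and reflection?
(6-1)!/2 = 120/2 = 60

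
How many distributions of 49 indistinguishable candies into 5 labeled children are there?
C(49+5-1, 5-1) = C(53, 4) = 292825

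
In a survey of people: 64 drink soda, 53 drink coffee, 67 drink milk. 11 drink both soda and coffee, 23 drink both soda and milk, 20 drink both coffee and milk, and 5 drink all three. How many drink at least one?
|A∪B∪C| = 64+53+67-11-23-20+5 = 135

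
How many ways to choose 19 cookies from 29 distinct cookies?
C(29,19) = 29!/(19!×10!) = 20030010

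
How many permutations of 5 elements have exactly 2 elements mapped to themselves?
Choose the 2 fixed points C(5,2) = 10, derange the rest: !3 = Σ_{j=0}^{3} (-1)^j·3!/j! = 6 - 6 + 3 - 1 = 2. Product = 10 × 2 = 20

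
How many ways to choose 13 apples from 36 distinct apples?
C(36,13) = 36!/(13!×23!) = 2310789600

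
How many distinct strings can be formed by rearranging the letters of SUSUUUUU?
8! / (6! × 2!) = 28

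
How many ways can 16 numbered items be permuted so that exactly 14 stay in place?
Choose the 14 fixed points C(16,14) = 120, derange the rest: !2 = Σ_{j=0}^{2} (-1)^j·2!/j! = 2 - 2 + 1 = 1. Product = 120 × 1 = 120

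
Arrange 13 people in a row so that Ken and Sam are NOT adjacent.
Total - adjacent = 13! - (13-1)!×2 = 6227020800 - 958003200 = 5269017600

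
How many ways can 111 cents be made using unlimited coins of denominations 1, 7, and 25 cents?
Coefficient of x^111 in 1/(1-x^1) · 1/(1-x^7) · 1/(1-x^25). Case on j = number of 25-cent coins (j = 0..4); remainder r = 111 - 25j is made from {1,7} in ⌊r/7⌋+1 ways. r = 111, 86, 61, 36, 11 → 16 + 13 + 9 + 6 + 2 = 46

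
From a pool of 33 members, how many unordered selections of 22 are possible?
C(33,22) = 33!/(22!×11!) = 193536720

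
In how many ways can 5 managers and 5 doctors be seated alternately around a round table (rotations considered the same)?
Fix one of the managers: (5-1)! ways for the remaining managers, × 5! ways for the doctors = 24 × 120 = 2880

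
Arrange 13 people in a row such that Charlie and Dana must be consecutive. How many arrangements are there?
Treat the 2 as one block: (13-2+1)! × 2! = 479001600 × 2 = 958003200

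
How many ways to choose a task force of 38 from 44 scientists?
C(44,38) = 44!/(38!×6!) = 7059052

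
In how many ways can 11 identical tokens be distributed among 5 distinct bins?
C(11+5-1, 5-1) = C(15, 4) = 1365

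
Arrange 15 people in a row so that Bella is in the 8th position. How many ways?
Fix one position: (15-1)! = 87178291200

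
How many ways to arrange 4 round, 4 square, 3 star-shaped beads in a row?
11! / (4! × 4! × 3!) = 11550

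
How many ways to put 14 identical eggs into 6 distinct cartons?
C(14+6-1, 6-1) = C(19, 5) = 11628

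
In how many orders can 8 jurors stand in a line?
8! = 40320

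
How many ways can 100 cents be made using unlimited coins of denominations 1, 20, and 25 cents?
Coefficient of x^100 in 1/(1-x^1) · 1/(1-x^20) · 1/(1-x^25). Case on j = number of 25-cent coins (j = 0..4); remainder r = 100 - 25j is made from {1,20} in ⌊r/20⌋+1 ways. r = 100, 75, 50, 25, 0 → 6 + 4 + 3 + 2 + 1 = 16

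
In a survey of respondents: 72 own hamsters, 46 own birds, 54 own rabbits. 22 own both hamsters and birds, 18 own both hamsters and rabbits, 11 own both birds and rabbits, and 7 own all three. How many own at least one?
|A∪B∪C| = 72+46+54-22-18-11+7 = 128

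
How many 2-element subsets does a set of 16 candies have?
C(16,2) = 16!/(2!×14!) = 120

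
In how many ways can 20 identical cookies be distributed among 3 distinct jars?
C(20+3-1, 3-1) = C(22, 2) = 231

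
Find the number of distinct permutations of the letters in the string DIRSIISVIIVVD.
13! / (2! × 3! × 1! × 5! × 2!) = 2162160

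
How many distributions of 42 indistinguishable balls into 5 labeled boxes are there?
C(42+5-1, 5-1) = C(46, 4) = 163185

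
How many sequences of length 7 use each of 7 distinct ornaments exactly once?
7! = 5040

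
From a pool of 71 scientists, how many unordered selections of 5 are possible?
C(71,5) = 71!/(5!×66!) = 13019909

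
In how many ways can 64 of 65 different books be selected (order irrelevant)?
C(65,64) = 65!/(64!×1!) = 65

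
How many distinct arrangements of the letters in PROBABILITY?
11! / (1! × 1! × 1! × 2! × 1! × 2! × 1! × 1! × 1!) = 9979200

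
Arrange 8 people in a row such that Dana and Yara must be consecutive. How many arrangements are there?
Treat the 2 as one block: (8-2+1)! × 2! = 5040 × 2 = 10080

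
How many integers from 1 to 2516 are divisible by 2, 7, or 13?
⌊2516/2⌋+⌊2516/7⌋+⌊2516/13⌋ - ⌊2516/14⌋-⌊2516/26⌋-⌊2516/91⌋ + ⌊2516/182⌋ = 1258+359+193 - 179-96-27 + 13 = 1521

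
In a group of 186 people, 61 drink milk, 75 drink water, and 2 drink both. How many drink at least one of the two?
|A∪B| = |A| + |B| - |A∩B| = 61 + 75 - 2 = 134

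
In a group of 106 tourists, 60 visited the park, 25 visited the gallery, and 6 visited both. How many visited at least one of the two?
|A∪B| = |A| + |B| - |A∩B| = 60 + 25 - 6 = 79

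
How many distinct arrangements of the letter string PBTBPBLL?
8! / (2! × 3! × 1! × 2!) = 1680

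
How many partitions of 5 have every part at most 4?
Let r_j(i) = number of partitions of i into parts ≤ j, for i = 0..5. r_1(i) = 1 for all i; r_j(i) = r_{j-1}(i) + r_j(i-j). Rows j = 2..4: ≤2: 1 1 2 2 3 3; ≤3: 1 1 2 3 4 5; ≤4: 1 1 2 3 5 6. r_4(5) = 6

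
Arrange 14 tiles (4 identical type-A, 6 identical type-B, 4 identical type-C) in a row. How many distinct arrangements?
14! / (4! × 6! × 4!) = 210210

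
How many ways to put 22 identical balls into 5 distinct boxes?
C(22+5-1, 5-1) = C(26, 4) = 14950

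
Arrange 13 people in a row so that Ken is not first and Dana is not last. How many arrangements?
By inclusion-exclusion: 13! - 2×(13-1)! + (13-2)! = 6227020800 - 958003200 + 39916800 = 5308934400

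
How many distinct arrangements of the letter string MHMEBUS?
7! / (1! × 1! × 2! × 1! × 1! × 1!) = 2520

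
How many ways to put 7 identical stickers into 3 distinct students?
C(7+3-1, 3-1) = C(9, 2) = 36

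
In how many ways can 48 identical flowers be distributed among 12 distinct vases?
C(48+12-1, 12-1) = C(59, 11) = 279871768995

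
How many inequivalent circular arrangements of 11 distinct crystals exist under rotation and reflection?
(11-1)!/2 = 3628800/2 = 1814400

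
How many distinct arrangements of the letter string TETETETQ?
8! / (3! × 1! × 4!) = 280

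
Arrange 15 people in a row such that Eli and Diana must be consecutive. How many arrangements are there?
Treat the 2 as one block: (15-2+1)! × 2! = 87178291200 × 2 = 174356582400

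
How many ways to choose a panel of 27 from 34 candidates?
C(34,27) = 34!/(27!×7!) = 5379616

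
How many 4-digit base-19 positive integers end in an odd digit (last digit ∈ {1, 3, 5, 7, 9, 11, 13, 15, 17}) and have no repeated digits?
Last∈{1,3,5,7,9,11,13,15,17}. Last=0: 0. Last nonzero: 9×17×P(17,2) = 41616. Total = 41616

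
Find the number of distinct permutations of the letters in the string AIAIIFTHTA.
10! / (3! × 2! × 1! × 3! × 1!) = 50400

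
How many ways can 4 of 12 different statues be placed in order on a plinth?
P(12,4) = 12!/(12-4)! = 11880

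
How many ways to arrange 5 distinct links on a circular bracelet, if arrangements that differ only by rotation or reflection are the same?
(5-1)!/2 = 24/2 = 12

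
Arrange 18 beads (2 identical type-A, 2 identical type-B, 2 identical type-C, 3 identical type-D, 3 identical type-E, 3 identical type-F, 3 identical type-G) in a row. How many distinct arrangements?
18! / (2! × 2! × 2! × 3! × 3! × 3! × 3!) = 617512896000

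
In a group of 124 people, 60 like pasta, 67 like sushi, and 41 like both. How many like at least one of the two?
|A∪B| = |A| + |B| - |A∩B| = 60 + 67 - 41 = 86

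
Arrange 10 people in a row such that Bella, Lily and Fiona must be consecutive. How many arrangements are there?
Treat the 3 as one block: (10-3+1)! × 3! = 40320 × 6 = 241920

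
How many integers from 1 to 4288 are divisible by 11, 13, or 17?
⌊4288/11⌋+⌊4288/13⌋+⌊4288/17⌋ - ⌊4288/143⌋-⌊4288/187⌋-⌊4288/221⌋ + ⌊4288/2431⌋ = 389+329+252 - 29-22-19 + 1 = 901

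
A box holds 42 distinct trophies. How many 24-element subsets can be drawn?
C(42,24) = 42!/(24!×18!) = 353697121050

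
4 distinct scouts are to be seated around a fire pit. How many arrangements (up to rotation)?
Circular: fix one position, arrange the rest. (4-1)! = 6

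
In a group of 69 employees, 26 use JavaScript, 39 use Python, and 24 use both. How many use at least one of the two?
|A∪B| = |A| + |B| - |A∩B| = 26 + 39 - 24 = 41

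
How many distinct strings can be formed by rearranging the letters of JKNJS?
5! / (2! × 1! × 1! × 1!) = 60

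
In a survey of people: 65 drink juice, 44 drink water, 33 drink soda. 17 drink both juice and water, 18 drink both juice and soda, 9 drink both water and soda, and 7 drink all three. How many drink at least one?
|A∪B∪C| = 65+44+33-17-18-9+7 = 105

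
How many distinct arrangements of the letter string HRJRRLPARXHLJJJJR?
17! / (2! × 2! × 1! × 1! × 5! × 1! × 5!) = 6175128960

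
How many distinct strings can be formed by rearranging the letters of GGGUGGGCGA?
10! / (1! × 1! × 7! × 1!) = 720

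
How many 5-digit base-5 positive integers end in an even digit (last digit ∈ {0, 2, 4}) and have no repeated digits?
Last∈{0,2,4}. Last=0: 24. Last nonzero: 2×3×P(3,3) = 36. Total = 60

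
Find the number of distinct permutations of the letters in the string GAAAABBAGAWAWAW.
15! / (2! × 3! × 8! × 2!) = 1351350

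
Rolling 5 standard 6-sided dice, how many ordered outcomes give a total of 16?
Coefficient of x^16 in (x + x² + ... + x^6)^5. By inclusion-exclusion on dice exceeding 6: Σ_j (-1)^j C(5,j)·C(16-1-6j, 4) = C(5,0)·C(15,4) - C(5,1)·C(9,4) = 1·1365 - 5·126 = 735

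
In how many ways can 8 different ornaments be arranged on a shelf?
8! = 40320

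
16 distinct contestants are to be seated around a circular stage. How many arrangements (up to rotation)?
Circular: fix one position, arrange the rest. (16-1)! = 1307674368000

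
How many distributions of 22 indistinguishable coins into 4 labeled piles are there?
C(22+4-1, 4-1) = C(25, 3) = 2300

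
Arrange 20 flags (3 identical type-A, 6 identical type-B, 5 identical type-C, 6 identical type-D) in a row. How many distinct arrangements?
20! / (3! × 6! × 5! × 6!) = 6518191680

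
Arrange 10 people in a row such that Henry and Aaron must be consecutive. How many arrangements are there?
Treat the 2 as one block: (10-2+1)! × 2! = 362880 × 2 = 725760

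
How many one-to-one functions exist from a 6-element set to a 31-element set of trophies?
P(31,6) = 31!/(31-6)! = 530122320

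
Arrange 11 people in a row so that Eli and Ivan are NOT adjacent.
Total - adjacent = 11! - (11-1)!×2 = 39916800 - 7257600 = 32659200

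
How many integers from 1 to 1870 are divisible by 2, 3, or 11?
⌊1870/2⌋+⌊1870/3⌋+⌊1870/11⌋ - ⌊1870/6⌋-⌊1870/22⌋-⌊1870/33⌋ + ⌊1870/66⌋ = 935+623+170 - 311-85-56 + 28 = 1304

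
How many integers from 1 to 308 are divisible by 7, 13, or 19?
⌊308/7⌋+⌊308/13⌋+⌊308/19⌋ - ⌊308/91⌋-⌊308/133⌋-⌊308/247⌋ + ⌊308/1729⌋ = 44+23+16 - 3-2-1 + 0 = 77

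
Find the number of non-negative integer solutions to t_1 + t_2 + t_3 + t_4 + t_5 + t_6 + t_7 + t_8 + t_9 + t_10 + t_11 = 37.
C(37+11-1, 11-1) = C(47, 10) = 5178066751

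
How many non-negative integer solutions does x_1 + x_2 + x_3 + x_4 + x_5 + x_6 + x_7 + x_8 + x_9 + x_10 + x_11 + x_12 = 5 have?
C(5+12-1, 12-1) = C(16, 11) = 4368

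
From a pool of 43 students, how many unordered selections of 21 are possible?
C(43,21) = 43!/(21!×22!) = 1052049481860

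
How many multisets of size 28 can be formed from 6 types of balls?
C(28+6-1, 6-1) = C(33, 5) = 237336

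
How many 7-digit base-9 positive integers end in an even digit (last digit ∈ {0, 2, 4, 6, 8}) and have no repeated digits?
Last∈{0,2,4,6,8}. Last=0: 20160. Last nonzero: 4×7×P(7,5) = 70560. Total = 90720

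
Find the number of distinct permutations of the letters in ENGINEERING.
11! / (3! × 3! × 2! × 2! × 1!) = 277200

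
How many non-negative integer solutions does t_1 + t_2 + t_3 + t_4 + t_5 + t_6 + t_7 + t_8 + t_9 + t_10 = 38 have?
C(38+10-1, 10-1) = C(47, 9) = 1362649145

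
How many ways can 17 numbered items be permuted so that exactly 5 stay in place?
Choose the 5 fixed points C(17,5) = 6188, derange the rest: !12 = Σ_{j=0}^{12} (-1)^j·12!/j! = 479001600 - 479001600 + 239500800 - 79833600 + 19958400 - 3991680 + 665280 - 95040 + 11880 - 1320 + 132 - 12 + 1 = 176214841. Product = 6188 × 176214841 = 1090417436108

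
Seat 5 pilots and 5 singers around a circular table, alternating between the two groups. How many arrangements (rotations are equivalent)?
Fix one of the pilots: (5-1)! ways for the remaining pilots, × 5! ways for the singers = 24 × 120 = 2880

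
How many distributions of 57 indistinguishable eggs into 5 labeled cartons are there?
C(57+5-1, 5-1) = C(61, 4) = 521855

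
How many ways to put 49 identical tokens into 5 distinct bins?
C(49+5-1, 5-1) = C(53, 4) = 292825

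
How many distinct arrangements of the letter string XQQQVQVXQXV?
11! / (5! × 3! × 3!) = 9240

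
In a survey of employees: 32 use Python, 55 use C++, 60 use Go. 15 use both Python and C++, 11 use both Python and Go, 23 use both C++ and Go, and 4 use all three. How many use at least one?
|A∪B∪C| = 32+55+60-15-11-23+4 = 102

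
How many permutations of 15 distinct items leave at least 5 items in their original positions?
Exactly j fixed points: C(15,j)·!(15-j); sum over j ≥ 5 (derangement numbers via !m = (m-1)·(!(m-1) + !(m-2)): !0..!10 = 1, 0, 1, 2, 9, 44, 265, 1854, 14833, 133496, 1334961). Σ_{j=5}^{15} C(15,j)·!(15-j) = C(15,5)·!10 + C(15,6)·!9 + C(15,7)·!8 + C(15,8)·!7 + C(15,9)·!6 + C(15,10)·!5 + C(15,11)·!4 + C(15,12)·!3 + C(15,13)·!2 + C(15,14)·!1 + C(15,15)·!0 = 3003·1334961 + 5005·133496 + 6435·14833 + 6435·1854 + 5005·265 + 3003·44 + 1365·9 + 455·2 + 105·1 + 15·0 + 1·1 = 4785887966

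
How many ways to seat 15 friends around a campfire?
Circular: fix one position, arrange the rest. (15-1)! = 87178291200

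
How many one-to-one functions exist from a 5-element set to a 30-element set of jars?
P(30,5) = 30!/(30-5)! = 17100720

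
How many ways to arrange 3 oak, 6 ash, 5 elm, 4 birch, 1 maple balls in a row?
19! / (3! × 6! × 5! × 4! × 1!) = 9777287520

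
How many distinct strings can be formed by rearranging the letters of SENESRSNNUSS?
12! / (2! × 3! × 5! × 1! × 1!) = 332640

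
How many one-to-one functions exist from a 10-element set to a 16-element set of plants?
P(16,10) = 16!/(16-10)! = 29059430400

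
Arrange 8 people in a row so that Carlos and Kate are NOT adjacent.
Total - adjacent = 8! - (8-1)!×2 = 40320 - 10080 = 30240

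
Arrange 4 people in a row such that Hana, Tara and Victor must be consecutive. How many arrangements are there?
Treat the 3 as one block: (4-3+1)! × 3! = 2 × 6 = 12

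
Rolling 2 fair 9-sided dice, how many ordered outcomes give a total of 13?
Coefficient of x^13 in (x + x² + ... + x^9)^2. By inclusion-exclusion on dice exceeding 9: Σ_j (-1)^j C(2,j)·C(13-1-9j, 1) = C(2,0)·C(12,1) - C(2,1)·C(3,1) = 1·12 - 2·3 = 6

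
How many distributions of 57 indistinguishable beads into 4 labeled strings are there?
C(57+4-1, 4-1) = C(60, 3) = 34220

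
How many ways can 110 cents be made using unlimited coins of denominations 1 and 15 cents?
Coefficient of x^110 in 1/(1-x^1) · 1/(1-x^15). Use j coins of 15 for j = 0..⌊110/15⌋ = 7, the rest in 1s: 7 + 1 = 8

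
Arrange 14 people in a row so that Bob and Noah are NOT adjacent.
Total - adjacent = 14! - (14-1)!×2 = 87178291200 - 12454041600 = 74724249600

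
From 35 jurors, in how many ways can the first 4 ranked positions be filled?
P(35,4) = 35!/(35-4)! = 1256640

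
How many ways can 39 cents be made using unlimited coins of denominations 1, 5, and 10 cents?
Coefficient of x^39 in 1/(1-x^1) · 1/(1-x^5) · 1/(1-x^10). Case on j = number of 10-cent coins (j = 0..3); remainder r = 39 - 10j is made from {1,5} in ⌊r/5⌋+1 ways. r = 39, 29, 19, 9 → 8 + 6 + 4 + 2 = 20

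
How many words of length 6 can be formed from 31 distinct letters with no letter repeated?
P(31,6) = 31!/(31-6)! = 530122320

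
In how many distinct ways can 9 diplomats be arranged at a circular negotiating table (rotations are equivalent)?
Circular: fix one position, arrange the rest. (9-1)! = 40320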